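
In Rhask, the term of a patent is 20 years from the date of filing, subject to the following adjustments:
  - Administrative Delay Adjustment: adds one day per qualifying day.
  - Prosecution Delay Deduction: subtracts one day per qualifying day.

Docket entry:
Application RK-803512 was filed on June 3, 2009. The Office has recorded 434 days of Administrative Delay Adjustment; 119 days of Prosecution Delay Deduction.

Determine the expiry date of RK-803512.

April 14, 2030

Base term: filing date + 20 years → 3 June 2029.
Administrative Delay Adjustment: +434 days → 11 August 2030.
Prosecution Delay Deduction: −119 days → 14 April 2030.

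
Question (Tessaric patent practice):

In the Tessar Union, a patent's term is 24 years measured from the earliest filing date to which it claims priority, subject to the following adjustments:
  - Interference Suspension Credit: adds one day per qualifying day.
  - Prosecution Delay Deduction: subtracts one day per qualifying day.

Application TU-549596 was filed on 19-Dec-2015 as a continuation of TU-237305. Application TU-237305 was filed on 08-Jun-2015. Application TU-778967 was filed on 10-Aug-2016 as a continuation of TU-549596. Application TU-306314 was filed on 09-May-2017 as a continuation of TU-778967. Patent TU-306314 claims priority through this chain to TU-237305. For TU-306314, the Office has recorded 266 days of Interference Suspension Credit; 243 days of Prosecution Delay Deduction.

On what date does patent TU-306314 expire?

July 1, 2039

Earliest priority filing: 8 June 2015.
Base term: 8 June 2015 + 24 years → 8 June 2039.
Interference Suspension Credit: +266 days → 29 February 2040.
Prosecution Delay Deduction: −243 days → 1 July 2039.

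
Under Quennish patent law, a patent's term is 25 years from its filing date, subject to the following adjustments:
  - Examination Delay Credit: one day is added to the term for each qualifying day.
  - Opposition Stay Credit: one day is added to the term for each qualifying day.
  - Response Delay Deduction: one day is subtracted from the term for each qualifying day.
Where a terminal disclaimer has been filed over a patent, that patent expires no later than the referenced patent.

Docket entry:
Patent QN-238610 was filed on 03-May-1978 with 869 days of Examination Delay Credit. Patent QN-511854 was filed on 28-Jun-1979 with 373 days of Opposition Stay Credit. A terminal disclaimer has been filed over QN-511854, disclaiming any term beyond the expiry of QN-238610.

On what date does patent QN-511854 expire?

Natural term of QN-511854:
  Base: filing + 25 years → 28 June 2004.
  Opposition Stay Credit: +373 days → 6 July 2005.
Expiry of referenced patent QN-238610:
  Base: filing + 25 years → 3 May 2003.
  Examination Delay Credit: +869 days → 18 September 2005.
Terminal disclaimer: QN-511854 expires on the earlier of 6 July 2005 and 18 September 2005.

2005-07-06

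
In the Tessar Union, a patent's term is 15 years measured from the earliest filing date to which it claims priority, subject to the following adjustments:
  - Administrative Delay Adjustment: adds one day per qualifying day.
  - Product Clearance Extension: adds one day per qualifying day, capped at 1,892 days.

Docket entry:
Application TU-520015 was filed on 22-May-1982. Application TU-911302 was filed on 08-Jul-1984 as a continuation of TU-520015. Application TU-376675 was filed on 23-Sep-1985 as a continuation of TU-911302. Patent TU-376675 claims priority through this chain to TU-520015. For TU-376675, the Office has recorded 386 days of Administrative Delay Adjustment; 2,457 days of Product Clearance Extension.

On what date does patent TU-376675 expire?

Earliest priority filing: 22 May 1982.
Base term: 22 May 1982 + 15 years → 22 May 1997.
Administrative Delay Adjustment: +386 days → 12 June 1998.
Product Clearance Extension: 2457 days claimed exceeds the 1892-day cap, so +1892 days → 17 August 2003.

2003-08-17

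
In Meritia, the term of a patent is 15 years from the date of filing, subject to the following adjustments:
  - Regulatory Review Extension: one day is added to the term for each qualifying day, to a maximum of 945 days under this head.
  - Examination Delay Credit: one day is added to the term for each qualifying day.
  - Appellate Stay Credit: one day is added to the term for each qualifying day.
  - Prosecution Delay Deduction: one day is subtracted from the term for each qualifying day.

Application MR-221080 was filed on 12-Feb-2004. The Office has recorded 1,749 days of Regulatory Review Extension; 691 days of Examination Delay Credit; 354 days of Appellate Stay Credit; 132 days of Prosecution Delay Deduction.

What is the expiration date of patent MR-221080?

2024-03-15

Base term: filing date + 15 years → 12 February 2019.
Regulatory Review Extension: 1749 days claimed exceeds the 945-day cap, so +945 days → 14 September 2021.
Examination Delay Credit: +691 days → 6 August 2023.
Appellate Stay Credit: +354 days → 25 July 2024.
Prosecution Delay Deduction: −132 days → 15 March 2024.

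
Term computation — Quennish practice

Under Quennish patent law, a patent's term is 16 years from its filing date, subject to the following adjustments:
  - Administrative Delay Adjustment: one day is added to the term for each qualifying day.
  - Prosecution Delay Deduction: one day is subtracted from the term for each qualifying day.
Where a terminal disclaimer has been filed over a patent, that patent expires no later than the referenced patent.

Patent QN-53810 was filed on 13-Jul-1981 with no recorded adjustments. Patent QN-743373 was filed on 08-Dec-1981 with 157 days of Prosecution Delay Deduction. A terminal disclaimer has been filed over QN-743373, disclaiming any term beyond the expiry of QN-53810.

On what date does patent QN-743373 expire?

Natural term of QN-743373:
  Base: filing + 16 years → 8 December 1997.
  Prosecution Delay Deduction: −157 days → 4 July 1997.
Expiry of referenced patent QN-53810:
  Base: filing + 16 years → 13 July 1997.
Terminal disclaimer: QN-743373 expires on the earlier of 4 July 1997 and 13 July 1997.

July 4, 1997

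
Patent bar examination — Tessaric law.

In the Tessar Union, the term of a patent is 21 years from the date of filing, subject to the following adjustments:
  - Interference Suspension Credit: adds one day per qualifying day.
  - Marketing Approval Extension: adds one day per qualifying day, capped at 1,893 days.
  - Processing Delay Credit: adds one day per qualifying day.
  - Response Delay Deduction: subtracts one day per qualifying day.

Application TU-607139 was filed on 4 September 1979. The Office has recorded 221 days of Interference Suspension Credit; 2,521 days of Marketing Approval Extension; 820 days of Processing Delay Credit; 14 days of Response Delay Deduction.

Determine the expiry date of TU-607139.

September 2, 2008

Base term: filing date + 21 years → 4 September 2000.
Interference Suspension Credit: +221 days → 13 April 2001.
Marketing Approval Extension: 2521 days claimed exceeds the 1893-day cap, so +1893 days → 19 June 2006.
Processing Delay Credit: +820 days → 16 September 2008.
Response Delay Deduction: −14 days → 2 September 2008.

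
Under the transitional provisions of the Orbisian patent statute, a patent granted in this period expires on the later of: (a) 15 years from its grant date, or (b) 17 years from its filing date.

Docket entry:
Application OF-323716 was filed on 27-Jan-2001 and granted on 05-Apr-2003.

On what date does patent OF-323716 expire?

(a) grant + 15 years → 5 April 2018.
(b) filing + 17 years → 27 January 2018.
Later of the two: 5 April 2018.

2018-04-05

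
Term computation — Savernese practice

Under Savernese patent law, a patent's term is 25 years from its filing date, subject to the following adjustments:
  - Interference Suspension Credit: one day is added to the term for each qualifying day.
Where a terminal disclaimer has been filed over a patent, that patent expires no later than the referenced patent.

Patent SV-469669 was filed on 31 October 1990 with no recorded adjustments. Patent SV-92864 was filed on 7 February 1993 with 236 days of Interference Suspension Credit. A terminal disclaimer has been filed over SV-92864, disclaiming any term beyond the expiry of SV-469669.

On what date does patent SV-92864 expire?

Natural term of SV-92864:
  Base: filing + 25 years → 7 February 2018.
  Interference Suspension Credit: +236 days → 1 October 2018.
Expiry of referenced patent SV-469669:
  Base: filing + 25 years → 31 October 2015.
Terminal disclaimer: SV-92864 expires on the earlier of 1 October 2018 and 31 October 2015.

2015-10-31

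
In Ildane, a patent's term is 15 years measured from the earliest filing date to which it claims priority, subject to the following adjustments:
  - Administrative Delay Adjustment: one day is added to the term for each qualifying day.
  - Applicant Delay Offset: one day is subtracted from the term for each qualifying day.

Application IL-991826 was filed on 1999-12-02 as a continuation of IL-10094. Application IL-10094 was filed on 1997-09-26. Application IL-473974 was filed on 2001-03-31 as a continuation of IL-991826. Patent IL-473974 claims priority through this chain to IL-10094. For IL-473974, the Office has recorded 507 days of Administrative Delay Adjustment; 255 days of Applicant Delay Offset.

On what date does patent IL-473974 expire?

Earliest priority filing: 26 September 1997.
Base term: 26 September 1997 + 15 years → 26 September 2012.
Administrative Delay Adjustment: +507 days → 15 February 2014.
Applicant Delay Offset: −255 days → 5 June 2013.

June 5, 2013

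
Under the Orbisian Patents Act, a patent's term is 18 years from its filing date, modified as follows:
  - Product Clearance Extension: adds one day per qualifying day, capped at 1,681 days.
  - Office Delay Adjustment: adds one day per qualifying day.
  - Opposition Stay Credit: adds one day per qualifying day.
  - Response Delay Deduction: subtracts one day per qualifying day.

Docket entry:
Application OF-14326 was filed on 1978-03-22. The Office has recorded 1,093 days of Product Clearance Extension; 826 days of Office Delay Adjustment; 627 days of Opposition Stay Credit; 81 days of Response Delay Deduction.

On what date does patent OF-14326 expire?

2002-12-21

Base term: filing date + 18 years → 22 March 1996.
Product Clearance Extension: 1093 days (within the 1681-day cap) → +1093 days → 20 March 1999.
Office Delay Adjustment: +826 days → 23 June 2001.
Opposition Stay Credit: +627 days → 12 March 2003.
Response Delay Deduction: −81 days → 21 December 2002.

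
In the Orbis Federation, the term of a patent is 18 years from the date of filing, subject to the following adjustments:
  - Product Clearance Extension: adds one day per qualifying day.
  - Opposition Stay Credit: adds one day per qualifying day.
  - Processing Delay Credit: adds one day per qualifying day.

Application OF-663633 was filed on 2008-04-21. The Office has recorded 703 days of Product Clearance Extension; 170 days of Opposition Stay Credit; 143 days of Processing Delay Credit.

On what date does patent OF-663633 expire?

January 31, 2029

Base term: filing date + 18 years → 21 April 2026.
Product Clearance Extension: +703 days → 24 March 2028.
Opposition Stay Credit: +170 days → 10 September 2028.
Processing Delay Credit: +143 days → 31 January 2029.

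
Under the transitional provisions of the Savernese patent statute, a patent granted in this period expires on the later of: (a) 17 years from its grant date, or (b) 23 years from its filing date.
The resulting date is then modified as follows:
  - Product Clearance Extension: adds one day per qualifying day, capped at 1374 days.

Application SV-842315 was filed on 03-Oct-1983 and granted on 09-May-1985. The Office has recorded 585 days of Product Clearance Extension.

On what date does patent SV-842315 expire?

(a) grant + 17 years → 9 May 2002.
(b) filing + 23 years → 3 October 2006.
Later of the two: 3 October 2006.
Product Clearance Extension: 585 days (within the 1374-day cap) → +585 days → 10 May 2008.

May 10, 2008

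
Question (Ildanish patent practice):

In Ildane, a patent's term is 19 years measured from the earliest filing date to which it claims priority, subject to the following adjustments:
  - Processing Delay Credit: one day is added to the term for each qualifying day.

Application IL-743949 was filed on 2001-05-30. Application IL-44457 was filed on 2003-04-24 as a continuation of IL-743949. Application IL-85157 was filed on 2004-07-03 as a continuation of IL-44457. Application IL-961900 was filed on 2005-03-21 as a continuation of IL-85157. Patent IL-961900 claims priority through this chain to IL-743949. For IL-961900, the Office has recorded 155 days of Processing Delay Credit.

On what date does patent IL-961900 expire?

November 1, 2020

Earliest priority filing: 30 May 2001.
Base term: 30 May 2001 + 19 years → 30 May 2020.
Processing Delay Credit: +155 days → 1 November 2020.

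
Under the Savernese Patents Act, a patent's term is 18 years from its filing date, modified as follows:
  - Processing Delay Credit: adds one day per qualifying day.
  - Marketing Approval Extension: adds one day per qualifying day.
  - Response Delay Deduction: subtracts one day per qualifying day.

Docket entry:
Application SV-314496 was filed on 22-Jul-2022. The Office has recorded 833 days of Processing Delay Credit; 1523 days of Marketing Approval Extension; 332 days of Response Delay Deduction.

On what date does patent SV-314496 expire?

Base term: filing date + 18 years → 22 July 2040.
Processing Delay Credit: +833 days → 2 November 2042.
Marketing Approval Extension: +1523 days → 3 January 2047.
Response Delay Deduction: −332 days → 5 February 2046.

2046-02-05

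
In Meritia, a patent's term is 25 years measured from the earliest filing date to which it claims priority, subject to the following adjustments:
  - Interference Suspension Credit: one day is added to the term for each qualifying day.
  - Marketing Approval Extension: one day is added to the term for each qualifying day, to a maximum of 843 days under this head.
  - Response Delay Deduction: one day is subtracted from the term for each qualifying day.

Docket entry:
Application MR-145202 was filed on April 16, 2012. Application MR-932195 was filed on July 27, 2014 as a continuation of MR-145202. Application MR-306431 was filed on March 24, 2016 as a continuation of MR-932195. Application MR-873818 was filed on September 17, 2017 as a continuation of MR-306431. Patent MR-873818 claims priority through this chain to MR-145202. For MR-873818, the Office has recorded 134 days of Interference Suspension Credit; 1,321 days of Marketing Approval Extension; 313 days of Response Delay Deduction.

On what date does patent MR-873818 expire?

February 9, 2039

Earliest priority filing: 16 April 2012.
Base term: 16 April 2012 + 25 years → 16 April 2037.
Interference Suspension Credit: +134 days → 28 August 2037.
Marketing Approval Extension: 1321 days claimed exceeds the 843-day cap, so +843 days → 19 December 2039.
Response Delay Deduction: −313 days → 9 February 2039.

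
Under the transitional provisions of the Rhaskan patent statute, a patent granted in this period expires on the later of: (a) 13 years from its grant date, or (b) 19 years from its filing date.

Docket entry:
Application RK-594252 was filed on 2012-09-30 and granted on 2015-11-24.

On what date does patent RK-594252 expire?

(a) grant + 13 years → 24 November 2028.
(b) filing + 19 years → 30 September 2031.
Later of the two: 30 September 2031.

September 30, 2031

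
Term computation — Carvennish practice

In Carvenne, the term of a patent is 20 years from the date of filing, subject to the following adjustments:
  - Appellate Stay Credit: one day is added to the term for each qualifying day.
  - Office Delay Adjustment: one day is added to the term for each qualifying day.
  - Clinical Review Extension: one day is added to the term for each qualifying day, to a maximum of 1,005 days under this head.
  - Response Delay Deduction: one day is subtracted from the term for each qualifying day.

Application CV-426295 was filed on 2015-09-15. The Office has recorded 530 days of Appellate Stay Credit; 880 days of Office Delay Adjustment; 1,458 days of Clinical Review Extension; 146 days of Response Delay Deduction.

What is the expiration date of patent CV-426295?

Base term: filing date + 20 years → 15 September 2035.
Appellate Stay Credit: +530 days → 26 February 2037.
Office Delay Adjustment: +880 days → 26 July 2039.
Clinical Review Extension: 1458 days claimed exceeds the 1005-day cap, so +1005 days → 26 April 2042.
Response Delay Deduction: −146 days → 1 December 2041.

2041-12-01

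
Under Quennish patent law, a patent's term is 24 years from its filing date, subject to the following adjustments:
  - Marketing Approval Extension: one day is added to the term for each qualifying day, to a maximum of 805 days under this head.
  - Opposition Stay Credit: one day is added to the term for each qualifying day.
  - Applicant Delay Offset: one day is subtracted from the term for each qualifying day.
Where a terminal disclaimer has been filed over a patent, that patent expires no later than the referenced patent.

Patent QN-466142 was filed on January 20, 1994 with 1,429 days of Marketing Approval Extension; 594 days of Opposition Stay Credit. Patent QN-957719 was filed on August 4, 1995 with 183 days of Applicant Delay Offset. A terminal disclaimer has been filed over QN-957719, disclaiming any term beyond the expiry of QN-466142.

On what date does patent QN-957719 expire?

2019-02-02

Natural term of QN-957719:
  Base: filing + 24 years → 4 August 2019.
  Applicant Delay Offset: −183 days → 2 February 2019.
Expiry of referenced patent QN-466142:
  Base: filing + 24 years → 20 January 2018.
  Marketing Approval Extension: 1429 days claimed exceeds the 805-day cap, so +805 days → 4 April 2020.
  Opposition Stay Credit: +594 days → 19 November 2021.
Terminal disclaimer: QN-957719 expires on the earlier of 2 February 2019 and 19 November 2021.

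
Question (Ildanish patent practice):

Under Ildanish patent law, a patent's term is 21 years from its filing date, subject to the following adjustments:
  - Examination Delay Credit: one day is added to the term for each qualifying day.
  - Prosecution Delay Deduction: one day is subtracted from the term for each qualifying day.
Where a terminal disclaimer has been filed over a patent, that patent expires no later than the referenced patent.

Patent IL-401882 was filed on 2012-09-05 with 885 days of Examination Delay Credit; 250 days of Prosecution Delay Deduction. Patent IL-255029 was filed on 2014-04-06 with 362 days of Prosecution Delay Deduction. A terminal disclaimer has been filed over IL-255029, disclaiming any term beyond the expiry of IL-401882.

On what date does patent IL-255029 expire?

2034-04-09

Natural term of IL-255029:
  Base: filing + 21 years → 6 April 2035.
  Prosecution Delay Deduction: −362 days → 9 April 2034.
Expiry of referenced patent IL-401882:
  Base: filing + 21 years → 5 September 2033.
  Examination Delay Credit: +885 days → 7 February 2036.
  Prosecution Delay Deduction: −250 days → 2 June 2035.
Terminal disclaimer: IL-255029 expires on the earlier of 9 April 2034 and 2 June 2035.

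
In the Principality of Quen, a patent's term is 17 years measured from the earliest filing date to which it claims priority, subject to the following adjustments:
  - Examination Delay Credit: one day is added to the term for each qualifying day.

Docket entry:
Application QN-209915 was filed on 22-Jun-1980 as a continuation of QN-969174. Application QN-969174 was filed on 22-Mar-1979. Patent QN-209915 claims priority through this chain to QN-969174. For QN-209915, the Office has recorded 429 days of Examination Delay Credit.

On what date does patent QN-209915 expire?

1997-05-25

Earliest priority filing: 22 March 1979.
Base term: 22 March 1979 + 17 years → 22 March 1996.
Examination Delay Credit: +429 days → 25 May 1997.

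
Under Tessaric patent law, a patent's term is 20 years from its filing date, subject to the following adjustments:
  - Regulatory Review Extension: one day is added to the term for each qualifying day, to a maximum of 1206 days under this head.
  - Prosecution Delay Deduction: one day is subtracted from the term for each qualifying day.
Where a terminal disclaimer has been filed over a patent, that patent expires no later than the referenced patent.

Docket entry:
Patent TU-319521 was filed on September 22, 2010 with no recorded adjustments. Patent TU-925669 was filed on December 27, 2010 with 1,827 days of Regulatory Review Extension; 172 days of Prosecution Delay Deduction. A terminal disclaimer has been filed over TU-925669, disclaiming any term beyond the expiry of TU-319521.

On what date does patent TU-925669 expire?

Natural term of TU-925669:
  Base: filing + 20 years → 27 December 2030.
  Regulatory Review Extension: 1827 days claimed exceeds the 1206-day cap, so +1206 days → 16 April 2034.
  Prosecution Delay Deduction: −172 days → 26 October 2033.
Expiry of referenced patent TU-319521:
  Base: filing + 20 years → 22 September 2030.
Terminal disclaimer: TU-925669 expires on the earlier of 26 October 2033 and 22 September 2030.

2030-09-22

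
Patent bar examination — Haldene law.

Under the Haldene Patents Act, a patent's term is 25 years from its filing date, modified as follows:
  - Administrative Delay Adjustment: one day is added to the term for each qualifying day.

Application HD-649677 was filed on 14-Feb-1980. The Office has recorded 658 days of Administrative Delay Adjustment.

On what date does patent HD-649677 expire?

Base term: filing date + 25 years → 14 February 2005.
Administrative Delay Adjustment: +658 days → 4 December 2006.

December 4, 2006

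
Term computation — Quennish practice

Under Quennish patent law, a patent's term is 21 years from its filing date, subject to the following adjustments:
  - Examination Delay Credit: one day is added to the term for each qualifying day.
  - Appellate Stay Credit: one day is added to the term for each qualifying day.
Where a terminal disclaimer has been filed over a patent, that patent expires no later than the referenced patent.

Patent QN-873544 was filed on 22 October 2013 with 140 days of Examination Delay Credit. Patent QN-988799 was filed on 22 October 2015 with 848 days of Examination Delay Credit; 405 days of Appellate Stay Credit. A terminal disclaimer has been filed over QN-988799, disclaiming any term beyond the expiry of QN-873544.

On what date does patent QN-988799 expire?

Natural term of QN-988799:
  Base: filing + 21 years → 22 October 2036.
  Examination Delay Credit: +848 days → 17 February 2039.
  Appellate Stay Credit: +405 days → 28 March 2040.
Expiry of referenced patent QN-873544:
  Base: filing + 21 years → 22 October 2034.
  Examination Delay Credit: +140 days → 11 March 2035.
Terminal disclaimer: QN-988799 expires on the earlier of 28 March 2040 and 11 March 2035.

2035-03-11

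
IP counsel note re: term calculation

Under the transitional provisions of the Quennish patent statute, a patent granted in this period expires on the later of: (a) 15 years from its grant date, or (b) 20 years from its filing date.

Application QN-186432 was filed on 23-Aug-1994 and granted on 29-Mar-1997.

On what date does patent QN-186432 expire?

August 23, 2014

(a) grant + 15 years → 29 March 2012.
(b) filing + 20 years → 23 August 2014.
Later of the two: 23 August 2014.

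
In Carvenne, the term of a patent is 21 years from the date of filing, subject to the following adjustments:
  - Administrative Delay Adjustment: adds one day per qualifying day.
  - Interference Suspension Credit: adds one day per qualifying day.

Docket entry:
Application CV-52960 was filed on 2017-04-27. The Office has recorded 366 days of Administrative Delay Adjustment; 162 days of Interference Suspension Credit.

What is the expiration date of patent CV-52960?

Base term: filing date + 21 years → 27 April 2038.
Administrative Delay Adjustment: +366 days → 28 April 2039.
Interference Suspension Credit: +162 days → 7 October 2039.

October 7, 2039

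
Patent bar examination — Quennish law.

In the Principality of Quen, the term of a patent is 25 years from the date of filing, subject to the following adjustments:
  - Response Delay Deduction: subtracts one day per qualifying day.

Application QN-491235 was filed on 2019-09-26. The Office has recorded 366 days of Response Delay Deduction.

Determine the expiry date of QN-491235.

Base term: filing date + 25 years → 26 September 2044.
Response Delay Deduction: −366 days → 26 September 2043.

September 26, 2043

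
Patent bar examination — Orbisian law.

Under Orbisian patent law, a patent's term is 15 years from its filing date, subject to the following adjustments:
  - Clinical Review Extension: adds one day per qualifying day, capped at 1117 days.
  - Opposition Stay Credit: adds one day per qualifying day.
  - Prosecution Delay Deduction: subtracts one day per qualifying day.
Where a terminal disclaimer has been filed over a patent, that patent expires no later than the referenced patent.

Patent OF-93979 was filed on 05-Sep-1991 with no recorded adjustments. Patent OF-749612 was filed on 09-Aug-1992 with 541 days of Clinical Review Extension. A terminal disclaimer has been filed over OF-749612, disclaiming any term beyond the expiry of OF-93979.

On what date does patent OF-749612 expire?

2006-09-05

Natural term of OF-749612:
  Base: filing + 15 years → 9 August 2007.
  Clinical Review Extension: 541 days (within the 1117-day cap) → +541 days → 31 January 2009.
Expiry of referenced patent OF-93979:
  Base: filing + 15 years → 5 September 2006.
Terminal disclaimer: OF-749612 expires on the earlier of 31 January 2009 and 5 September 2006.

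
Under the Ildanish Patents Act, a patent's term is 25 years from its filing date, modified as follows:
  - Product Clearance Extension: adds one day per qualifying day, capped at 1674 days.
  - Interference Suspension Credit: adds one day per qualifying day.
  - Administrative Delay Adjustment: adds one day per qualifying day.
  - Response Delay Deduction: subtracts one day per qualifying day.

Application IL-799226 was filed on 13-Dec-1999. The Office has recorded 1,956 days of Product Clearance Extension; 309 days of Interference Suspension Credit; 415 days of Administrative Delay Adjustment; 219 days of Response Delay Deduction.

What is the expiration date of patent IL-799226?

December 1, 2030

Base term: filing date + 25 years → 13 December 2024.
Product Clearance Extension: 1956 days claimed exceeds the 1674-day cap, so +1674 days → 14 July 2029.
Interference Suspension Credit: +309 days → 19 May 2030.
Administrative Delay Adjustment: +415 days → 8 July 2031.
Response Delay Deduction: −219 days → 1 December 2030.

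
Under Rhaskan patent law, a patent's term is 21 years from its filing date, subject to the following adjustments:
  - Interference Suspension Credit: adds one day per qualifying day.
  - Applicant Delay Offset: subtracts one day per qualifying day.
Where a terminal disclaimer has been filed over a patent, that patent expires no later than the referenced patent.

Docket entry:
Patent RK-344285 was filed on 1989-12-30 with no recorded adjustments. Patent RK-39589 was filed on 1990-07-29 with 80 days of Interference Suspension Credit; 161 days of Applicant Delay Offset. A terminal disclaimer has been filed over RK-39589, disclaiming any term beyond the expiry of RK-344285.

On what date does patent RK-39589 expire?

Natural term of RK-39589:
  Base: filing + 21 years → 29 July 2011.
  Interference Suspension Credit: +80 days → 17 October 2011.
  Applicant Delay Offset: −161 days → 9 May 2011.
Expiry of referenced patent RK-344285:
  Base: filing + 21 years → 30 December 2010.
Terminal disclaimer: RK-39589 expires on the earlier of 9 May 2011 and 30 December 2010.

2010-12-30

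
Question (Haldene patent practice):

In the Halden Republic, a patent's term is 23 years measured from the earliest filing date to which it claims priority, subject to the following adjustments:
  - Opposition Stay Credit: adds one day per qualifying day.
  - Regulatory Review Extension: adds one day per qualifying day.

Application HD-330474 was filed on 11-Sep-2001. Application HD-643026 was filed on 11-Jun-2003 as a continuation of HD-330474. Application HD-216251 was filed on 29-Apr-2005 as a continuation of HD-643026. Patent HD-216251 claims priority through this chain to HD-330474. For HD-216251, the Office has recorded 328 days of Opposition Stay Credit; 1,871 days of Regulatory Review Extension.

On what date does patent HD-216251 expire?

Earliest priority filing: 11 September 2001.
Base term: 11 September 2001 + 23 years → 11 September 2024.
Opposition Stay Credit: +328 days → 5 August 2025.
Regulatory Review Extension: +1871 days → 19 September 2030.

September 19, 2030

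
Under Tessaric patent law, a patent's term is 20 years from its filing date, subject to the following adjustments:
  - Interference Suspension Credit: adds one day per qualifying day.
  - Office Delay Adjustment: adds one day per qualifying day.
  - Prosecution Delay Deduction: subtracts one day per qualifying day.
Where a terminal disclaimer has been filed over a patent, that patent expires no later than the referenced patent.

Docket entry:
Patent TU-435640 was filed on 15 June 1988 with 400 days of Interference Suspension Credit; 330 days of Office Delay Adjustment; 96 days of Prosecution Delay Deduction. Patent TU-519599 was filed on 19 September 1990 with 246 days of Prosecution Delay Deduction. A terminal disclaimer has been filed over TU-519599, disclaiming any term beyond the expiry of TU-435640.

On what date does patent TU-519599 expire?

2010-01-16

Natural term of TU-519599:
  Base: filing + 20 years → 19 September 2010.
  Prosecution Delay Deduction: −246 days → 16 January 2010.
Expiry of referenced patent TU-435640:
  Base: filing + 20 years → 15 June 2008.
  Interference Suspension Credit: +400 days → 20 July 2009.
  Office Delay Adjustment: +330 days → 15 June 2010.
  Prosecution Delay Deduction: −96 days → 11 March 2010.
Terminal disclaimer: TU-519599 expires on the earlier of 16 January 2010 and 11 March 2010.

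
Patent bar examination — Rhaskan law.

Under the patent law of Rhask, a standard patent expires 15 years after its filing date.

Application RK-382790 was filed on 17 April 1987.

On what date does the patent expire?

2002-04-17

Filing date + 15 years → 17 April 2002.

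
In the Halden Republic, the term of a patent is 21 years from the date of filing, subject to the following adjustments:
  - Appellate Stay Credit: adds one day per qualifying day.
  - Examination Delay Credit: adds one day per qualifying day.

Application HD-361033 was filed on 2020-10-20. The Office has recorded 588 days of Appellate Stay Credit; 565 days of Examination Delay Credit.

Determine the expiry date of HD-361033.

2044-12-16

Base term: filing date + 21 years → 20 October 2041.
Appellate Stay Credit: +588 days → 31 May 2043.
Examination Delay Credit: +565 days → 16 December 2044.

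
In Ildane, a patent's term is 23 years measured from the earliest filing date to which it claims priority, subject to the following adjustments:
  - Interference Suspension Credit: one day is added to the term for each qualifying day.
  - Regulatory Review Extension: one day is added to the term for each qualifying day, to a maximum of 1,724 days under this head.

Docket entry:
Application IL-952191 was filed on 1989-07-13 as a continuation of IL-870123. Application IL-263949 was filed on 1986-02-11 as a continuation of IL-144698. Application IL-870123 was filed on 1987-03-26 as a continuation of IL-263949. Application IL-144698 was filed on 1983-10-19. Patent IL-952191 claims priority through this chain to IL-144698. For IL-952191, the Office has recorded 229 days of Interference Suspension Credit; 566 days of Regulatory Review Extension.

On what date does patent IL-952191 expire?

Earliest priority filing: 19 October 1983.
Base term: 19 October 1983 + 23 years → 19 October 2006.
Interference Suspension Credit: +229 days → 5 June 2007.
Regulatory Review Extension: 566 days (within the 1724-day cap) → +566 days → 22 December 2008.

December 22, 2008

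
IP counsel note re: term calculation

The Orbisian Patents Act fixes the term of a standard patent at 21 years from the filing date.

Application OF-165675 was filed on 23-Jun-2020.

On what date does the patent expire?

June 23, 2041

Filing date + 21 years → 23 June 2041.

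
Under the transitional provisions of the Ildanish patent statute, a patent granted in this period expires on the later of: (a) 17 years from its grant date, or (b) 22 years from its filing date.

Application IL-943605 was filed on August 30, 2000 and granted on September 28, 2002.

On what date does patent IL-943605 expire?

(a) grant + 17 years → 28 September 2019.
(b) filing + 22 years → 30 August 2022.
Later of the two: 30 August 2022.

August 30, 2022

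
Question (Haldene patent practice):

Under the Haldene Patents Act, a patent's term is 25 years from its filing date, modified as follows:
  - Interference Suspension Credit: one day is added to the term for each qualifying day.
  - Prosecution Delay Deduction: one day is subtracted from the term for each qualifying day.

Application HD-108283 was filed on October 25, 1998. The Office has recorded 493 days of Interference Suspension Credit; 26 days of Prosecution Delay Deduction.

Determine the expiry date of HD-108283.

February 3, 2025

Base term: filing date + 25 years → 25 October 2023.
Interference Suspension Credit: +493 days → 1 March 2025.
Prosecution Delay Deduction: −26 days → 3 February 2025.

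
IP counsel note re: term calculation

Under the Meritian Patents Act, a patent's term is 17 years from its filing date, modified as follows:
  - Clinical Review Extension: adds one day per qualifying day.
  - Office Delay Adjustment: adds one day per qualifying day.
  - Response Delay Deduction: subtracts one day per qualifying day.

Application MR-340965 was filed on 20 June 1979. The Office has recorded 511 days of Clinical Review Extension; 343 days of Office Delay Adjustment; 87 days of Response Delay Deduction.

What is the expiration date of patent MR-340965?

Base term: filing date + 17 years → 20 June 1996.
Clinical Review Extension: +511 days → 13 November 1997.
Office Delay Adjustment: +343 days → 22 October 1998.
Response Delay Deduction: −87 days → 27 July 1998.

1998-07-27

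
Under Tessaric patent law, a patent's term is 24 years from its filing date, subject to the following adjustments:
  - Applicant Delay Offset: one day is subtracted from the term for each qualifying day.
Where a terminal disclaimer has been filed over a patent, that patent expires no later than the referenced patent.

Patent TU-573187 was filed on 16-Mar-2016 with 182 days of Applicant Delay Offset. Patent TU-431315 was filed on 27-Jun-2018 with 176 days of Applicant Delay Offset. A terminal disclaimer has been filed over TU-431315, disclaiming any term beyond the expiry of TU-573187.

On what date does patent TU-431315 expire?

Natural term of TU-431315:
  Base: filing + 24 years → 27 June 2042.
  Applicant Delay Offset: −176 days → 2 January 2042.
Expiry of referenced patent TU-573187:
  Base: filing + 24 years → 16 March 2040.
  Applicant Delay Offset: −182 days → 16 September 2039.
Terminal disclaimer: TU-431315 expires on the earlier of 2 January 2042 and 16 September 2039.

September 16, 2039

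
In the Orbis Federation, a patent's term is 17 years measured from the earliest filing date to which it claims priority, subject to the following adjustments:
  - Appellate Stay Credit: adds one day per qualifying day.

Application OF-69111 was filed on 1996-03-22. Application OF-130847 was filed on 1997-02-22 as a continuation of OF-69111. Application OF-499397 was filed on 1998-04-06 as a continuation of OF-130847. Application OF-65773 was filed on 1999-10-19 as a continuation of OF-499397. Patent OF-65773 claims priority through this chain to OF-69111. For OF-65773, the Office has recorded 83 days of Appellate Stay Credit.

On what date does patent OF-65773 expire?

2013-06-13

Earliest priority filing: 22 March 1996.
Base term: 22 March 1996 + 17 years → 22 March 2013.
Appellate Stay Credit: +83 days → 13 June 2013.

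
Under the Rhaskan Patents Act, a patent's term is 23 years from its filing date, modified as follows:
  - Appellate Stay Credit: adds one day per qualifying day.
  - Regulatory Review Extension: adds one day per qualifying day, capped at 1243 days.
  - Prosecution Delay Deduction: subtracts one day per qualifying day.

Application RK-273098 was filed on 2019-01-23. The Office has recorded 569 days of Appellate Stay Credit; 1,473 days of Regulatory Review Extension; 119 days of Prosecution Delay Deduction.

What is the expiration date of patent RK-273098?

September 12, 2046

Base term: filing date + 23 years → 23 January 2042.
Appellate Stay Credit: +569 days → 15 August 2043.
Regulatory Review Extension: 1473 days claimed exceeds the 1243-day cap, so +1243 days → 9 January 2047.
Prosecution Delay Deduction: −119 days → 12 September 2046.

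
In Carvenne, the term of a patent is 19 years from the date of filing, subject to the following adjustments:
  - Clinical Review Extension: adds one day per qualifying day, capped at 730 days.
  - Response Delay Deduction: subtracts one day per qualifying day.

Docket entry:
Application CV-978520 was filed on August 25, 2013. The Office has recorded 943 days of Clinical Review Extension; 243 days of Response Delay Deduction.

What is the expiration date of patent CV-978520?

December 25, 2033

Base term: filing date + 19 years → 25 August 2032.
Clinical Review Extension: 943 days claimed exceeds the 730-day cap, so +730 days → 25 August 2034.
Response Delay Deduction: −243 days → 25 December 2033.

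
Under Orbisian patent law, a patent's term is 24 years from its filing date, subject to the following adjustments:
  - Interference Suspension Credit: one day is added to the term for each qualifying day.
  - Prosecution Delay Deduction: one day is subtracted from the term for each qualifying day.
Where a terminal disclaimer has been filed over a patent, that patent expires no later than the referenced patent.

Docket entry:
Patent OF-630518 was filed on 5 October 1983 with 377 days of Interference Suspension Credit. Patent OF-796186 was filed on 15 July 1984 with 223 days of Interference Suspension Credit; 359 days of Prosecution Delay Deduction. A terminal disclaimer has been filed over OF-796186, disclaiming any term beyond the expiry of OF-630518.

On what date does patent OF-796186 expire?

March 1, 2008

Natural term of OF-796186:
  Base: filing + 24 years → 15 July 2008.
  Interference Suspension Credit: +223 days → 23 February 2009.
  Prosecution Delay Deduction: −359 days → 1 March 2008.
Expiry of referenced patent OF-630518:
  Base: filing + 24 years → 5 October 2007.
  Interference Suspension Credit: +377 days → 16 October 2008.
Terminal disclaimer: OF-796186 expires on the earlier of 1 March 2008 and 16 October 2008.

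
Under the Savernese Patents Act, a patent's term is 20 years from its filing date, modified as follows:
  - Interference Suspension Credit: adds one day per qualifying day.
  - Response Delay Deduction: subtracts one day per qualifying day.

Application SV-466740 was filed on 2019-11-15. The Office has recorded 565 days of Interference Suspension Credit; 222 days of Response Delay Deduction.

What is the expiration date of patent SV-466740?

Base term: filing date + 20 years → 15 November 2039.
Interference Suspension Credit: +565 days → 2 June 2041.
Response Delay Deduction: −222 days → 23 October 2040.

2040-10-23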